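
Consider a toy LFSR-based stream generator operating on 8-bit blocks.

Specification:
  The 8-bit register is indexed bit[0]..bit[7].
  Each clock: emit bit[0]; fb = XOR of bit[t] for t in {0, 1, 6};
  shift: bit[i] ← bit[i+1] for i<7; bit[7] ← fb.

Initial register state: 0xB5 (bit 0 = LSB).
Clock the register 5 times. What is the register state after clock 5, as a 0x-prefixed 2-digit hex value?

reg_0 = 0xB5
clock 1: out=1, reg = 0xDA
clock 2: out=0, reg = 0x6D
clock 3: out=1, reg = 0x36
clock 4: out=0, reg = 0x9B
clock 5: out=1, reg = 0x4D

0x4D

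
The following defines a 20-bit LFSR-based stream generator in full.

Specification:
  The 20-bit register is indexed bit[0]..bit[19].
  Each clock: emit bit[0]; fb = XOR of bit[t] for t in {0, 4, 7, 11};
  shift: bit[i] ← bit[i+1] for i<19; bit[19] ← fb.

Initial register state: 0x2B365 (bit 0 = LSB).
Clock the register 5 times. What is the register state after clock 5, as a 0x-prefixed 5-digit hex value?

0x1959B

reg_0 = 0x2B365
clock 1: out=1, reg = 0x959B2
clock 2: out=0, reg = 0xCACD9
clock 3: out=1, reg = 0x6566C
clock 4: out=0, reg = 0x32B36
clock 5: out=0, reg = 0x1959B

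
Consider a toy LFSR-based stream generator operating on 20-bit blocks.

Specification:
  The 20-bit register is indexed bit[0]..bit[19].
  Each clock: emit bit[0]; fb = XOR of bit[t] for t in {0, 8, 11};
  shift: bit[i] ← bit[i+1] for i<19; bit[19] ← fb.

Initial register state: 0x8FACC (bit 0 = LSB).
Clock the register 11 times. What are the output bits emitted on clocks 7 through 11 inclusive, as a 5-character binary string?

reg_0 = 0x8FACC
clock 1: out=0, reg = 0xC7D66
clock 2: out=0, reg = 0x63EB3
clock 3: out=1, reg = 0x31F59
clock 4: out=1, reg = 0x98FAC
clock 5: out=0, reg = 0x4C7D6
clock 6: out=0, reg = 0xA63EB
clock 7: out=1, reg = 0x531F5
clock 8: out=1, reg = 0x298FA
clock 9: out=0, reg = 0x94C7D
clock 10: out=1, reg = 0x4A63E
clock 11: out=0, reg = 0x2531F

11010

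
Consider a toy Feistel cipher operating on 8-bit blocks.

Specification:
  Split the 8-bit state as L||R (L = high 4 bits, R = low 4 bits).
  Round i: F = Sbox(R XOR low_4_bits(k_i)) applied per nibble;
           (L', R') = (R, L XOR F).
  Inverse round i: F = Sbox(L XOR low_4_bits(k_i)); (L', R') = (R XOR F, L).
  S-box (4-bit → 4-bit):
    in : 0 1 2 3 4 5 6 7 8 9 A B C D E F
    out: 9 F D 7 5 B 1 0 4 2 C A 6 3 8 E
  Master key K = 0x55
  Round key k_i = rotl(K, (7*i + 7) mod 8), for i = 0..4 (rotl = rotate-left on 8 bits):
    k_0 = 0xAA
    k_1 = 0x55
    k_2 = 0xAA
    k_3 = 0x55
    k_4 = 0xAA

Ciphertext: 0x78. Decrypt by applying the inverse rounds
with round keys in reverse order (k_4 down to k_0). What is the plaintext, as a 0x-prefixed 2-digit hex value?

s_0 = ciphertext = 0x78
s_1 = InvRound(s_0, k_4) = 0xB7
s_2 = InvRound(s_1, k_3) = 0xFB
s_3 = InvRound(s_2, k_2) = 0x0F
s_4 = InvRound(s_3, k_1) = 0x40
s_5 = InvRound(s_4, k_0) = 0x84

0x84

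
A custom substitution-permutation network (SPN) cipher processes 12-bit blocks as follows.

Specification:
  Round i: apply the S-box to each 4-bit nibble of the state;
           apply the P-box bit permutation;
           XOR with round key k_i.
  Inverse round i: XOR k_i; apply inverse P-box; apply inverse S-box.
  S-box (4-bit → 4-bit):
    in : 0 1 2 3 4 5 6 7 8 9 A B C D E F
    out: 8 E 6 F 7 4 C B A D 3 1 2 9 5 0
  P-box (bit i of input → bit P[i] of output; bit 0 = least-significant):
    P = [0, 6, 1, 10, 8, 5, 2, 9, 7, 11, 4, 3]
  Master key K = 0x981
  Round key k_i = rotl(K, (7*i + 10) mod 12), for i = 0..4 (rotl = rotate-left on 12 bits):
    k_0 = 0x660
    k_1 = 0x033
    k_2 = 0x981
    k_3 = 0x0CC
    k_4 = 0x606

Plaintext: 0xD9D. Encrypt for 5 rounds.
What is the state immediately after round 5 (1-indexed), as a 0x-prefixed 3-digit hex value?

s_0 = plaintext = 0xD9D
s_1 = Round(s_0, k_0) = 0x1ED
s_2 = Round(s_1, k_1) = 0xD2E
s_3 = Round(s_2, k_2) = 0x92E
s_4 = Round(s_3, k_3) = 0x073
s_5 = Round(s_4, k_4) = 0x16D

0x16D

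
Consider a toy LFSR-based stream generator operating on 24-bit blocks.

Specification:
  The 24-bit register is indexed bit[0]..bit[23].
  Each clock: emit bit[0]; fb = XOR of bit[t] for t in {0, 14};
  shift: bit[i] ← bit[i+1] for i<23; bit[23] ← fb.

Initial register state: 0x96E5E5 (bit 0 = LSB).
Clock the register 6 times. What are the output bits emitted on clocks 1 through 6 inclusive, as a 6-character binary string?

reg_0 = 0x96E5E5
clock 1: out=1, reg = 0x4B72F2
clock 2: out=0, reg = 0xA5B979
clock 3: out=1, reg = 0xD2DCBC
clock 4: out=0, reg = 0xE96E5E
clock 5: out=0, reg = 0xF4B72F
clock 6: out=1, reg = 0xFA5B97

101001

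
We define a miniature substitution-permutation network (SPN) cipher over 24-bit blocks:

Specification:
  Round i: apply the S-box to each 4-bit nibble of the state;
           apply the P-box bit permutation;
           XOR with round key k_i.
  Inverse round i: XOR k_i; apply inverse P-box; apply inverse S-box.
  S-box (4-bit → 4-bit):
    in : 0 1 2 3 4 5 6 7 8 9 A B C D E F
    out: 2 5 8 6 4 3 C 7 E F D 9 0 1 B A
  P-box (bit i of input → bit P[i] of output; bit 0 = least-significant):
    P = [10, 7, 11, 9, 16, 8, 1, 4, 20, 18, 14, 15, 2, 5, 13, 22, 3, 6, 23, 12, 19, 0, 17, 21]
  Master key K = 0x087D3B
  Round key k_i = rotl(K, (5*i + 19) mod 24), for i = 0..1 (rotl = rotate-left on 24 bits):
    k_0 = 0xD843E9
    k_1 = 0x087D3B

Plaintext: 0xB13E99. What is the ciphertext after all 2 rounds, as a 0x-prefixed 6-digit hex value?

s_0 = plaintext = 0xB13E99
s_1 = Round(s_0, k_0) = 0x65EC53
s_2 = Round(s_1, k_1) = 0x6B74D7

0x6B74D7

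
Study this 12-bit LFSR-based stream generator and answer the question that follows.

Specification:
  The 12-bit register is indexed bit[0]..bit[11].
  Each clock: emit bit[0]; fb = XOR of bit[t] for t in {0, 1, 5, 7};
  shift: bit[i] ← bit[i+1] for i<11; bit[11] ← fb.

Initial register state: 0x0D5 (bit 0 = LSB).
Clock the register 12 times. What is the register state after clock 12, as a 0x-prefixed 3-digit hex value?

0xBB8

reg_0 = 0x0D5
clock 1: out=1, reg = 0x06A
clock 2: out=0, reg = 0x035
clock 3: out=1, reg = 0x01A
clock 4: out=0, reg = 0x80D
clock 5: out=1, reg = 0xC06
clock 6: out=0, reg = 0xE03
clock 7: out=1, reg = 0x701
clock 8: out=1, reg = 0xB80
clock 9: out=0, reg = 0xDC0
clock 10: out=0, reg = 0xEE0
clock 11: out=0, reg = 0x770
clock 12: out=0, reg = 0xBB8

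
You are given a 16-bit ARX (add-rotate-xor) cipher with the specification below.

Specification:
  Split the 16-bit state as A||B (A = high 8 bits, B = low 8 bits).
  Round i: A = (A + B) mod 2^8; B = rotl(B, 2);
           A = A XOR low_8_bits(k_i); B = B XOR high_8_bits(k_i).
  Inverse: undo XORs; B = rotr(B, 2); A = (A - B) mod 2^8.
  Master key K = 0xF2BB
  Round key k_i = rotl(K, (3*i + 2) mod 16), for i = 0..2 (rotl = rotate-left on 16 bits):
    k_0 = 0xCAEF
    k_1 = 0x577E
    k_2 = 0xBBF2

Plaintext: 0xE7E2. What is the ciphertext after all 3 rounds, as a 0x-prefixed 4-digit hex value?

0x99F2

s_0 = plaintext = 0xE7E2
s_1 = Round(s_0, k_0) = 0x2641
s_2 = Round(s_1, k_1) = 0x1952
s_3 = Round(s_2, k_2) = 0x99F2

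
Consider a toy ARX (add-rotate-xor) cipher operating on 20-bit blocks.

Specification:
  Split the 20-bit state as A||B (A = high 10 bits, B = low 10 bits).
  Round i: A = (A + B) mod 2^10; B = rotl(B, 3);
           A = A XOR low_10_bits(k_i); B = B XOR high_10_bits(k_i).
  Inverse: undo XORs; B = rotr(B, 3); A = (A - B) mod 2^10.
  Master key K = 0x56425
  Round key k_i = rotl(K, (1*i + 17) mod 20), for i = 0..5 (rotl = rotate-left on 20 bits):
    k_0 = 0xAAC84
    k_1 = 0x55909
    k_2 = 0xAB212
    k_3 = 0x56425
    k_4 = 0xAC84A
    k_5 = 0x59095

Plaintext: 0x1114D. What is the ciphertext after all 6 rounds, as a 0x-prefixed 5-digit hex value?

0xFFA8D

s_0 = plaintext = 0x1114D
s_1 = Round(s_0, k_0) = 0x454C1
s_2 = Round(s_1, k_1) = 0x37F5F
s_3 = Round(s_2, k_2) = 0x8B052
s_4 = Round(s_3, k_3) = 0x96FC9
s_5 = Round(s_4, k_4) = 0x9B8FD
s_6 = Round(s_5, k_5) = 0xFFA8D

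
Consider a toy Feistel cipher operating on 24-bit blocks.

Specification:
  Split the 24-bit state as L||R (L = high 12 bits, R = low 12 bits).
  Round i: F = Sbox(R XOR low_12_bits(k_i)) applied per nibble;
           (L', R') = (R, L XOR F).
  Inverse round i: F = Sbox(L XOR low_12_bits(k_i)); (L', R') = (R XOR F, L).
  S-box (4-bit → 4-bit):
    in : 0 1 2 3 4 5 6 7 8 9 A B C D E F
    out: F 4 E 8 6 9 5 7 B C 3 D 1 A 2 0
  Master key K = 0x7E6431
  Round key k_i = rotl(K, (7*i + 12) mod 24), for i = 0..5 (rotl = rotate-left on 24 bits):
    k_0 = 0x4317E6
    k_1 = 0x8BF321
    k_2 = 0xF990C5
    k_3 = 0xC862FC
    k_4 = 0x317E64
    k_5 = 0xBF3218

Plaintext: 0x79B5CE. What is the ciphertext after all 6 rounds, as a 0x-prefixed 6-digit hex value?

0xF20EB0

s_0 = plaintext = 0x79B5CE
s_1 = Round(s_0, k_0) = 0x5CE970
s_2 = Round(s_1, k_1) = 0x97065A
s_3 = Round(s_2, k_2) = 0x65ACB0
s_4 = Round(s_3, k_3) = 0xCB043B
s_5 = Round(s_4, k_4) = 0x43BF20
s_6 = Round(s_5, k_5) = 0xF20EB0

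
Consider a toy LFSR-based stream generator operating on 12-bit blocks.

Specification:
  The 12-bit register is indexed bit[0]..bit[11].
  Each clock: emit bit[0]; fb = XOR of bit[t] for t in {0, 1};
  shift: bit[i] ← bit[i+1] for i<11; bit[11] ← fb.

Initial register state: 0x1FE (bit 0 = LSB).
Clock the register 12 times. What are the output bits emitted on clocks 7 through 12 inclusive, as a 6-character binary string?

reg_0 = 0x1FE
clock 1: out=0, reg = 0x8FF
clock 2: out=1, reg = 0x47F
clock 3: out=1, reg = 0x23F
clock 4: out=1, reg = 0x11F
clock 5: out=1, reg = 0x08F
clock 6: out=1, reg = 0x047
clock 7: out=1, reg = 0x023
clock 8: out=1, reg = 0x011
clock 9: out=1, reg = 0x808
clock 10: out=0, reg = 0x404
clock 11: out=0, reg = 0x202
clock 12: out=0, reg = 0x901

111000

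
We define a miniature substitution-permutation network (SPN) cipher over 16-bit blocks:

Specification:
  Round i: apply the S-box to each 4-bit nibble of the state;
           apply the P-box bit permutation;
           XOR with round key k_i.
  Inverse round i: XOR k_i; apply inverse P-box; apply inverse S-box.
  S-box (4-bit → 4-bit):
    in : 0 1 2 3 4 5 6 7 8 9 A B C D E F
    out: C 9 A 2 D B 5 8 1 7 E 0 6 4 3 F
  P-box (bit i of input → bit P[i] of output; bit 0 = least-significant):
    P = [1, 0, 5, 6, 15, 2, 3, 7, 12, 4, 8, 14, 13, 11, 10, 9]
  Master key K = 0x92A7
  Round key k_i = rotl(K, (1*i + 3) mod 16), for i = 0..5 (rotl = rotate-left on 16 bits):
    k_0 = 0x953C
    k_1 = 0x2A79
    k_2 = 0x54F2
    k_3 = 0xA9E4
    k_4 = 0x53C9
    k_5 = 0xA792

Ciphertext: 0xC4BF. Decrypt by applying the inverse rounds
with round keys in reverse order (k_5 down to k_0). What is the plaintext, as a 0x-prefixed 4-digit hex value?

0xB74E

s_0 = ciphertext = 0xC4BF
s_1 = InvRound(s_0, k_5) = 0x10CC
s_2 = InvRound(s_1, k_4) = 0x7033
s_3 = InvRound(s_2, k_3) = 0x3F55
s_4 = InvRound(s_3, k_2) = 0x5029
s_5 = InvRound(s_4, k_1) = 0x55B7
s_6 = InvRound(s_5, k_0) = 0xB74E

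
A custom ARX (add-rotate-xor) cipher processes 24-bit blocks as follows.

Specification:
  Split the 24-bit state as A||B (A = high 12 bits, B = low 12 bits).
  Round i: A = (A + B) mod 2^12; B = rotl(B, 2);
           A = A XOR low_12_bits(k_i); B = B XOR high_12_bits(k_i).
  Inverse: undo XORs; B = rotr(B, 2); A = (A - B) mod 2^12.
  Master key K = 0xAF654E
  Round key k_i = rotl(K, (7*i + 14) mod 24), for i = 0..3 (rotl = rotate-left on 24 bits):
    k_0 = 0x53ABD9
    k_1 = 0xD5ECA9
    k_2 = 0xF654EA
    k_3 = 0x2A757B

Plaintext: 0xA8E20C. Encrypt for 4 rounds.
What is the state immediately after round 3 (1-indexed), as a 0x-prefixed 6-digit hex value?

s_0 = plaintext = 0xA8E20C
s_1 = Round(s_0, k_0) = 0x743D0A
s_2 = Round(s_1, k_1) = 0x8E4975
s_3 = Round(s_2, k_2) = 0x6B3AB3
s_4 = Round(s_3, k_3) = 0x41D869

0x6B3AB3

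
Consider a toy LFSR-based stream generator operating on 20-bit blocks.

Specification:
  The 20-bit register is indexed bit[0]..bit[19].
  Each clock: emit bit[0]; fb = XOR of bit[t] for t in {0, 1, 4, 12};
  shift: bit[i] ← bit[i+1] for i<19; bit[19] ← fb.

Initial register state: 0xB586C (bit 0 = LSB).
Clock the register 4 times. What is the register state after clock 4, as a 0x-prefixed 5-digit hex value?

0x9B586

reg_0 = 0xB586C
clock 1: out=0, reg = 0xDAC36
clock 2: out=0, reg = 0x6D61B
clock 3: out=1, reg = 0x36B0D
clock 4: out=1, reg = 0x9B586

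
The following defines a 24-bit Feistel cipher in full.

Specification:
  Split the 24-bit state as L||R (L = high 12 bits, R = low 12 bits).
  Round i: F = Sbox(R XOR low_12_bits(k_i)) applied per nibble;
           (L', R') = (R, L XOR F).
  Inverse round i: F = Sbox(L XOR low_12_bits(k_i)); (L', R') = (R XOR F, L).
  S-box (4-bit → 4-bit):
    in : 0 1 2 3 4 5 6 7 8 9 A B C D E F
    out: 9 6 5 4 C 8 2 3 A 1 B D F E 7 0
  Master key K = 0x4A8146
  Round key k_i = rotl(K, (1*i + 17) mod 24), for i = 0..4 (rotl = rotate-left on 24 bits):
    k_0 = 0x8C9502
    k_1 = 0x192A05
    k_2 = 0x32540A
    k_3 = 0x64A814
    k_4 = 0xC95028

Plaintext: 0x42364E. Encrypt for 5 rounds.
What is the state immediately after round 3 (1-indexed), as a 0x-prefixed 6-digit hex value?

0xD3F1A4

s_0 = plaintext = 0x42364E
s_1 = Round(s_0, k_0) = 0x64E0EC
s_2 = Round(s_1, k_1) = 0x0ECD3F
s_3 = Round(s_2, k_2) = 0xD3F1A4
s_4 = Round(s_3, k_3) = 0x1A4CE6
s_5 = Round(s_4, k_4) = 0xCE6E53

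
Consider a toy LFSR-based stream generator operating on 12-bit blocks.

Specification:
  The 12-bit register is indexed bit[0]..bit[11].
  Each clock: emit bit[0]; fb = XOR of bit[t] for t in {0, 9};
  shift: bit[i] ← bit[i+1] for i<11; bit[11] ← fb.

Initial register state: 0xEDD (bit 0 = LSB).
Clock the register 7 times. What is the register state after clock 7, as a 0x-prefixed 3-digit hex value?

reg_0 = 0xEDD
clock 1: out=1, reg = 0x76E
clock 2: out=0, reg = 0xBB7
clock 3: out=1, reg = 0x5DB
clock 4: out=1, reg = 0xAED
clock 5: out=1, reg = 0x576
clock 6: out=0, reg = 0x2BB
clock 7: out=1, reg = 0x15D

0x15D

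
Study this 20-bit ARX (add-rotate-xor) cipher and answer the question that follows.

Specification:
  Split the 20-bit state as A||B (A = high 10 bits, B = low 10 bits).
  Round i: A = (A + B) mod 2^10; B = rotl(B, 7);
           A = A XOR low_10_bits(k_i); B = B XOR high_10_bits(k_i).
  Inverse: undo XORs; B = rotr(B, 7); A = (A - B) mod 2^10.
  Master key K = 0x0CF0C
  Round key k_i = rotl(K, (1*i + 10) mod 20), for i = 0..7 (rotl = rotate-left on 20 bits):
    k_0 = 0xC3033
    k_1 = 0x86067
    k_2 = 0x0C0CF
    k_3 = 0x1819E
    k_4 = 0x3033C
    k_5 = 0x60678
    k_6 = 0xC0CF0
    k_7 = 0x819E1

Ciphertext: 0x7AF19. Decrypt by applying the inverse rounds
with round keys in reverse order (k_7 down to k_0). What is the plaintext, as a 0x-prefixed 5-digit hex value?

s_0 = ciphertext = 0x7AF19
s_1 = InvRound(s_0, k_7) = 0xC40FA
s_2 = InvRound(s_1, k_6) = 0x047CF
s_3 = InvRound(s_2, k_5) = 0xFD674
s_4 = InvRound(s_3, k_4) = 0xC91A5
s_5 = InvRound(s_4, k_3) = 0x23E2B
s_6 = InvRound(s_5, k_2) = 0xD90DC
s_7 = InvRound(s_6, k_1) = 0x37A25
s_8 = InvRound(s_7, k_0) = 0xE8D4A

0xE8D4A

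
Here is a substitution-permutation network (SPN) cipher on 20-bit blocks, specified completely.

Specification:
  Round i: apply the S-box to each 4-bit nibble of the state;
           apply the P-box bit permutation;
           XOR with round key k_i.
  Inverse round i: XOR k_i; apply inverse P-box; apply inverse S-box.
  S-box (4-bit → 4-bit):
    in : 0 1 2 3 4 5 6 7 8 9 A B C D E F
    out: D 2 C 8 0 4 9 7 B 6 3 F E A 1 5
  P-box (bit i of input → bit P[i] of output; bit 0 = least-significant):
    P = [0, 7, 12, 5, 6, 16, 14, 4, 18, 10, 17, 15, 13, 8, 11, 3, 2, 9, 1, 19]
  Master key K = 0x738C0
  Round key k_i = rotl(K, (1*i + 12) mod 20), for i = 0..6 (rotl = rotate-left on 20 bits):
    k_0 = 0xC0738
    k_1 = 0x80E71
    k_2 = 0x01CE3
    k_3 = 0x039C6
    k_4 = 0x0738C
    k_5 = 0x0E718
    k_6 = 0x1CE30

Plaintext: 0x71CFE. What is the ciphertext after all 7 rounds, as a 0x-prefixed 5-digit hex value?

s_0 = plaintext = 0x71CFE
s_1 = Round(s_0, k_0) = 0xEC07F
s_2 = Round(s_1, k_1) = 0xFD73C
s_3 = Round(s_2, k_2) = 0x6095D
s_4 = Round(s_3, k_3) = 0xA556A
s_5 = Round(s_4, k_4) = 0x27959
s_6 = Round(s_5, k_5) = 0xA9A9A
s_7 = Round(s_6, k_6) = 0x481B5

0x481B5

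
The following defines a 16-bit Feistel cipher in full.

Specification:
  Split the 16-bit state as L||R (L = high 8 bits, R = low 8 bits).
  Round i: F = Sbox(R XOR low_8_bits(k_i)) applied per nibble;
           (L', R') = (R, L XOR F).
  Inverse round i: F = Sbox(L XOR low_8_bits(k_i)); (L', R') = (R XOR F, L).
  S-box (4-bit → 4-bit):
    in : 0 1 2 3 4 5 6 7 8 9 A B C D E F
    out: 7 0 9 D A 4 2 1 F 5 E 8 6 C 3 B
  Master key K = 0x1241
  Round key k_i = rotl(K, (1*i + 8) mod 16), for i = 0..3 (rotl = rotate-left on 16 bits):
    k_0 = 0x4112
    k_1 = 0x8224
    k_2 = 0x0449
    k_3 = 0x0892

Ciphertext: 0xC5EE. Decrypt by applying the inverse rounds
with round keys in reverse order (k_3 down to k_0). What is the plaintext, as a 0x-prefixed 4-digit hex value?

s_0 = ciphertext = 0xC5EE
s_1 = InvRound(s_0, k_3) = 0xAFC5
s_2 = InvRound(s_1, k_2) = 0xF7AF
s_3 = InvRound(s_2, k_1) = 0x62F7
s_4 = InvRound(s_3, k_0) = 0xE062

0xE062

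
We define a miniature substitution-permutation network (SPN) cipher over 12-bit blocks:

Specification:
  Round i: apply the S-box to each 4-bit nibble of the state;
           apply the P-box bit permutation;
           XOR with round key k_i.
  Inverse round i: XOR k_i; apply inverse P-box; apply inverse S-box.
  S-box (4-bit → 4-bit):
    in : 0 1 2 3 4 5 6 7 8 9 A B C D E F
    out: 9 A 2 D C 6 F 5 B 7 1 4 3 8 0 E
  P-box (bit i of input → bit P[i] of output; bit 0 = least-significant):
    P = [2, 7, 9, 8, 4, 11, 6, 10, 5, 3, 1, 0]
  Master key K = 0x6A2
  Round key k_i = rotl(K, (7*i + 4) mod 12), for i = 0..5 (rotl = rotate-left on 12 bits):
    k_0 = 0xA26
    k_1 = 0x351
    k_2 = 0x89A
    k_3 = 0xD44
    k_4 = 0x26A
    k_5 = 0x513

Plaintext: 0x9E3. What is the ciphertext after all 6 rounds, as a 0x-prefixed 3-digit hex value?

s_0 = plaintext = 0x9E3
s_1 = Round(s_0, k_0) = 0x908
s_2 = Round(s_1, k_1) = 0x6EF
s_3 = Round(s_2, k_2) = 0xB31
s_4 = Round(s_3, k_3) = 0x896
s_5 = Round(s_4, k_4) = 0x997
s_6 = Round(s_5, k_5) = 0xF6D

0xF6D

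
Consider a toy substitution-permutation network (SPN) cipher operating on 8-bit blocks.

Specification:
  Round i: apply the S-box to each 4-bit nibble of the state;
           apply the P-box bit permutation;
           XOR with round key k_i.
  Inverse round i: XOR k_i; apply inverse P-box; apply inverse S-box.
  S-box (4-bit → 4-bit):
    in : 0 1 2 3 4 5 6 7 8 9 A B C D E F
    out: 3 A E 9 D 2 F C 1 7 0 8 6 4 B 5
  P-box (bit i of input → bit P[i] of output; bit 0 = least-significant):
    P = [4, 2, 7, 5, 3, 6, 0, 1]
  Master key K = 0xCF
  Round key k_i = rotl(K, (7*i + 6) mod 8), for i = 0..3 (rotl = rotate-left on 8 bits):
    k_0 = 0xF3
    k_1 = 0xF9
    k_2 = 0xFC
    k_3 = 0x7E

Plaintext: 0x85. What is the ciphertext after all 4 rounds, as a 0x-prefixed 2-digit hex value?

s_0 = plaintext = 0x85
s_1 = Round(s_0, k_0) = 0xFF
s_2 = Round(s_1, k_1) = 0x60
s_3 = Round(s_2, k_2) = 0xA3
s_4 = Round(s_3, k_3) = 0x4E

0x4E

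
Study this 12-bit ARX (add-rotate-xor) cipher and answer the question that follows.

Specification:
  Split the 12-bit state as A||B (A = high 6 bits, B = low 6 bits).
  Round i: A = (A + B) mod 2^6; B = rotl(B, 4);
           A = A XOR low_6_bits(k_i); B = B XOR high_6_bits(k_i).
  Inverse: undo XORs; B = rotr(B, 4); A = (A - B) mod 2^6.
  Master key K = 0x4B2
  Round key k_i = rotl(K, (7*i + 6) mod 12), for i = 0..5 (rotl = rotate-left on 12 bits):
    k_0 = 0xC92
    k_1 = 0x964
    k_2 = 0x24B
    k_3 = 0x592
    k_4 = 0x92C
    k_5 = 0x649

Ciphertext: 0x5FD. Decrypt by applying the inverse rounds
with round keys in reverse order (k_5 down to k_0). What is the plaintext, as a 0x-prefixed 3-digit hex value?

0xBEF

s_0 = ciphertext = 0x5FD
s_1 = InvRound(s_0, k_5) = 0x312
s_2 = InvRound(s_1, k_4) = 0x15B
s_3 = InvRound(s_2, k_3) = 0x8F4
s_4 = InvRound(s_3, k_2) = 0xC77
s_5 = InvRound(s_4, k_1) = 0x309
s_6 = InvRound(s_5, k_0) = 0xBEF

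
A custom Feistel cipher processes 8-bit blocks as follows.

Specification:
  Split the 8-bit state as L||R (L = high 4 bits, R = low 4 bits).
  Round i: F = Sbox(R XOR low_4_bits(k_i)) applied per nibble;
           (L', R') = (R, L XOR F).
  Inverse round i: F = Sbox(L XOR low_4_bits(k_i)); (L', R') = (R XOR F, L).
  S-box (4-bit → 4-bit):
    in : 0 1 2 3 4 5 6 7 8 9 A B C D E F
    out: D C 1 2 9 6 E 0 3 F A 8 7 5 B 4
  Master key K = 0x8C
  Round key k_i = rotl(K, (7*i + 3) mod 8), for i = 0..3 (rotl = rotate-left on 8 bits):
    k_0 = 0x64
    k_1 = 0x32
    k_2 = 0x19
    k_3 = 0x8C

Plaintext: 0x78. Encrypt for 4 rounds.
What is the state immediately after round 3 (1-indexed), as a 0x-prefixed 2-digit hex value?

s_0 = plaintext = 0x78
s_1 = Round(s_0, k_0) = 0x80
s_2 = Round(s_1, k_1) = 0x09
s_3 = Round(s_2, k_2) = 0x9D
s_4 = Round(s_3, k_3) = 0xD5

0x9D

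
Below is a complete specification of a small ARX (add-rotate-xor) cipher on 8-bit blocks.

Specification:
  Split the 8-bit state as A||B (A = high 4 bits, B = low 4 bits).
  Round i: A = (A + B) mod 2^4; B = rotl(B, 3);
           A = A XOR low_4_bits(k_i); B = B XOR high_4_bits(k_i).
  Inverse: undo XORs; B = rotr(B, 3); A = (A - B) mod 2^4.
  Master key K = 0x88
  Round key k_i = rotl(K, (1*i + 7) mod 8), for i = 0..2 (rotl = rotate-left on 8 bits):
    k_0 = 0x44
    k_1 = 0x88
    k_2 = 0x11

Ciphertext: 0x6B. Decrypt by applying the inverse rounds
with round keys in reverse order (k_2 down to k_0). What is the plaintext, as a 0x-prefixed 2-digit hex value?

s_0 = ciphertext = 0x6B
s_1 = InvRound(s_0, k_2) = 0x25
s_2 = InvRound(s_1, k_1) = 0xFB
s_3 = InvRound(s_2, k_0) = 0xCF

0xCF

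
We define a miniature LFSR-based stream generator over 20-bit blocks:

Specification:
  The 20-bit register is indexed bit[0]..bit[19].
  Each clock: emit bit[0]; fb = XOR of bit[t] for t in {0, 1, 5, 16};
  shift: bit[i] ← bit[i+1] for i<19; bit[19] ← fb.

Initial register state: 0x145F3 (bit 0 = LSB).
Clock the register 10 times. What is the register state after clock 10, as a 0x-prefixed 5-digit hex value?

reg_0 = 0x145F3
clock 1: out=1, reg = 0x0A2F9
clock 2: out=1, reg = 0x0517C
clock 3: out=0, reg = 0x828BE
clock 4: out=0, reg = 0x4145F
clock 5: out=1, reg = 0x20A2F
clock 6: out=1, reg = 0x90517
clock 7: out=1, reg = 0xC828B
clock 8: out=1, reg = 0x64145
clock 9: out=1, reg = 0xB20A2
clock 10: out=0, reg = 0xD9051

0xD9051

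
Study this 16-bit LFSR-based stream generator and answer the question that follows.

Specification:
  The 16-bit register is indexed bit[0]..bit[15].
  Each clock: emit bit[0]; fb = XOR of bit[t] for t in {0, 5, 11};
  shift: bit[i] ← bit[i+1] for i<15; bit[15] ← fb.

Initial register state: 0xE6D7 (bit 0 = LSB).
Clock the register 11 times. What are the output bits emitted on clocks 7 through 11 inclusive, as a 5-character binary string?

11011

reg_0 = 0xE6D7
clock 1: out=1, reg = 0xF36B
clock 2: out=1, reg = 0x79B5
clock 3: out=1, reg = 0xBCDA
clock 4: out=0, reg = 0xDE6D
clock 5: out=1, reg = 0xEF36
clock 6: out=0, reg = 0x779B
clock 7: out=1, reg = 0xBBCD
clock 8: out=1, reg = 0x5DE6
clock 9: out=0, reg = 0x2EF3
clock 10: out=1, reg = 0x9779
clock 11: out=1, reg = 0x4BBC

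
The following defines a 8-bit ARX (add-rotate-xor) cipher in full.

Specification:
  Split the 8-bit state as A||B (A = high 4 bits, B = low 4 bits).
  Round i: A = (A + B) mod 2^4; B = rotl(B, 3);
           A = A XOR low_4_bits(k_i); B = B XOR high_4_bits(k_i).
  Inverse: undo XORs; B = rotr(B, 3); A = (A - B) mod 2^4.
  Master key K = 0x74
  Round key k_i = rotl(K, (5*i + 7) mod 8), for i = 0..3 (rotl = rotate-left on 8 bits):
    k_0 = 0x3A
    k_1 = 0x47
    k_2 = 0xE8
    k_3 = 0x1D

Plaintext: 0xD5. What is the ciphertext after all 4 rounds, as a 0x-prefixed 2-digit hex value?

0xD4

s_0 = plaintext = 0xD5
s_1 = Round(s_0, k_0) = 0x89
s_2 = Round(s_1, k_1) = 0x68
s_3 = Round(s_2, k_2) = 0x6A
s_4 = Round(s_3, k_3) = 0xD4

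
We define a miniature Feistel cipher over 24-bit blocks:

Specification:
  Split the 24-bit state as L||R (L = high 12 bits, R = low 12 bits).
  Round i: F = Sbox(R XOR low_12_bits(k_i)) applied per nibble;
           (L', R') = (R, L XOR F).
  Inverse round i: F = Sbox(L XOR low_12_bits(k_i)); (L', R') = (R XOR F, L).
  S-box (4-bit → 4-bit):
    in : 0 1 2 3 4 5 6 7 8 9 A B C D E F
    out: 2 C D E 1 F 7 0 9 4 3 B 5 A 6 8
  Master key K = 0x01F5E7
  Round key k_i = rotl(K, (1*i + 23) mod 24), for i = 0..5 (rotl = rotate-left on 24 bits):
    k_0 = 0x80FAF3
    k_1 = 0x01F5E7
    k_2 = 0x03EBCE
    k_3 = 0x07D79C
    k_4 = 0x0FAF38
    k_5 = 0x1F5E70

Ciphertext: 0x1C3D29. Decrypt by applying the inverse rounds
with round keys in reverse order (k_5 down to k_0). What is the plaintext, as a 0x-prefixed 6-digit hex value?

0x5351BE

s_0 = ciphertext = 0x1C3D29
s_1 = InvRound(s_0, k_5) = 0x5971C3
s_2 = InvRound(s_1, k_4) = 0x2FB597
s_3 = InvRound(s_2, k_3) = 0xAE72FB
s_4 = InvRound(s_3, k_2) = 0xE2FAE7
s_5 = InvRound(s_4, k_1) = 0x1BEE2F
s_6 = InvRound(s_5, k_0) = 0x5351BE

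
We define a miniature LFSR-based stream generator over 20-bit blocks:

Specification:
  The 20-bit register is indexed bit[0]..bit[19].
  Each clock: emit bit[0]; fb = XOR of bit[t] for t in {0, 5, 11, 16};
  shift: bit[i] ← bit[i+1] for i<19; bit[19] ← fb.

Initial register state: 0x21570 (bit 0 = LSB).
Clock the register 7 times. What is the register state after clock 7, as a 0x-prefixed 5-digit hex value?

reg_0 = 0x21570
clock 1: out=0, reg = 0x90AB8
clock 2: out=0, reg = 0xC855C
clock 3: out=0, reg = 0x642AE
clock 4: out=0, reg = 0xB2157
clock 5: out=1, reg = 0x590AB
clock 6: out=1, reg = 0xAC855
clock 7: out=1, reg = 0x5642A

0x5642A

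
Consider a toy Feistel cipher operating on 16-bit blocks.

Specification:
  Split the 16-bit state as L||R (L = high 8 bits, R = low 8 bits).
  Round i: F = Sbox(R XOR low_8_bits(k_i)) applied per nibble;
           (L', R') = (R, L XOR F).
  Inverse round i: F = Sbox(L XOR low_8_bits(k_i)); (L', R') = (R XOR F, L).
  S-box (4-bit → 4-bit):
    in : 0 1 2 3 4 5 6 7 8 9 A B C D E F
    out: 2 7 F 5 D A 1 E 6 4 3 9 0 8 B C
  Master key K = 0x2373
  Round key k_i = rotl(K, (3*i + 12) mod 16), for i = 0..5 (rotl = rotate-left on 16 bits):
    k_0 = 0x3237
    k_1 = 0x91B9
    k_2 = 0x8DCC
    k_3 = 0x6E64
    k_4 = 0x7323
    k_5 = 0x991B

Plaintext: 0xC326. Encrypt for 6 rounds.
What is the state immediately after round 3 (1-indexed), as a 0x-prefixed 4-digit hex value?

s_0 = plaintext = 0xC326
s_1 = Round(s_0, k_0) = 0x26B4
s_2 = Round(s_1, k_1) = 0xB40E
s_3 = Round(s_2, k_2) = 0x0EBB
s_4 = Round(s_3, k_3) = 0xBB82
s_5 = Round(s_4, k_4) = 0x828C
s_6 = Round(s_5, k_5) = 0x8CCC

0x0EBB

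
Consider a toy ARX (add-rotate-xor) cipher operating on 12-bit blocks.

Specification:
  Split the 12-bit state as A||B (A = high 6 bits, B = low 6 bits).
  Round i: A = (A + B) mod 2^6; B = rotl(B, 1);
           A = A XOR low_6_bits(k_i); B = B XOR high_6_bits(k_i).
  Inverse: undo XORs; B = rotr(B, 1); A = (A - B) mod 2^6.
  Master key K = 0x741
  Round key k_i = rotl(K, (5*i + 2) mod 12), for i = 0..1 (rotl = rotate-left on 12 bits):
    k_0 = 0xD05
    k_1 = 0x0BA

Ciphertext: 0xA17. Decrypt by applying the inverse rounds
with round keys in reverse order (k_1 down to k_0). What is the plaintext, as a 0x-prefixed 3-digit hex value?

0x78F

s_0 = ciphertext = 0xA17
s_1 = InvRound(s_0, k_1) = 0xA2A
s_2 = InvRound(s_1, k_0) = 0x78F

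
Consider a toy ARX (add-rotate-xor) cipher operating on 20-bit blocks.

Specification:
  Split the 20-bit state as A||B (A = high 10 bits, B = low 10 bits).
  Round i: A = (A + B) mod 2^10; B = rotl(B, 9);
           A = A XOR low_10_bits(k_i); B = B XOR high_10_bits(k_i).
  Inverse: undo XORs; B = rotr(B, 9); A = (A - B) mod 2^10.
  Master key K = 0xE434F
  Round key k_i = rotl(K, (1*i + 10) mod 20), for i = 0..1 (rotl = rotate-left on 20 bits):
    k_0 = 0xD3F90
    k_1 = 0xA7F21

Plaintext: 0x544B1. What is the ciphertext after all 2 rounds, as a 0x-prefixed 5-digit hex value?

s_0 = plaintext = 0x544B1
s_1 = Round(s_0, k_0) = 0x64917
s_2 = Round(s_1, k_1) = 0x62014

0x62014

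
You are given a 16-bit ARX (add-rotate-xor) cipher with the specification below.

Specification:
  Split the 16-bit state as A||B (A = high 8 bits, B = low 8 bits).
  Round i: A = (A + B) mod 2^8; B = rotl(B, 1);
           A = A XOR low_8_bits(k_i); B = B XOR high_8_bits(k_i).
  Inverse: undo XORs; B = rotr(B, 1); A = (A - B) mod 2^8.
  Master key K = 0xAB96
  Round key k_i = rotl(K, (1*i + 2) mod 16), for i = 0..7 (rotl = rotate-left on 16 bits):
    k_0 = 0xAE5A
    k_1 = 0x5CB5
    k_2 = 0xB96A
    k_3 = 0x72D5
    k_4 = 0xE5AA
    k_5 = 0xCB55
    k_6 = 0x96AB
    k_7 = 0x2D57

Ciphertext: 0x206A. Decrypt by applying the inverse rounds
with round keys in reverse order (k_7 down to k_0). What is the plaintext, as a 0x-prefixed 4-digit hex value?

0xEB3A

s_0 = ciphertext = 0x206A
s_1 = InvRound(s_0, k_7) = 0xD4A3
s_2 = InvRound(s_1, k_6) = 0xE59A
s_3 = InvRound(s_2, k_5) = 0x08A8
s_4 = InvRound(s_3, k_4) = 0xFCA6
s_5 = InvRound(s_4, k_3) = 0xBF6A
s_6 = InvRound(s_5, k_2) = 0xECE9
s_7 = InvRound(s_6, k_1) = 0x7FDA
s_8 = InvRound(s_7, k_0) = 0xEB3A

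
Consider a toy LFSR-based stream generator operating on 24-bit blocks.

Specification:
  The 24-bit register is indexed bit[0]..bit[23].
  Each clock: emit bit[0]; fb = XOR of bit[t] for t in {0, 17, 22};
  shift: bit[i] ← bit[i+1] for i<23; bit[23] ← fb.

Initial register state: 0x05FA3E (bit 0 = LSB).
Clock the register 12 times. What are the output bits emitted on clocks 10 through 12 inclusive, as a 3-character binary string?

101

reg_0 = 0x05FA3E
clock 1: out=0, reg = 0x02FD1F
clock 2: out=1, reg = 0x017E8F
clock 3: out=1, reg = 0x80BF47
clock 4: out=1, reg = 0xC05FA3
clock 5: out=1, reg = 0x602FD1
clock 6: out=1, reg = 0x3017E8
clock 7: out=0, reg = 0x180BF4
clock 8: out=0, reg = 0x0C05FA
clock 9: out=0, reg = 0x0602FD
clock 10: out=1, reg = 0x03017E
clock 11: out=0, reg = 0x8180BF
clock 12: out=1, reg = 0xC0C05F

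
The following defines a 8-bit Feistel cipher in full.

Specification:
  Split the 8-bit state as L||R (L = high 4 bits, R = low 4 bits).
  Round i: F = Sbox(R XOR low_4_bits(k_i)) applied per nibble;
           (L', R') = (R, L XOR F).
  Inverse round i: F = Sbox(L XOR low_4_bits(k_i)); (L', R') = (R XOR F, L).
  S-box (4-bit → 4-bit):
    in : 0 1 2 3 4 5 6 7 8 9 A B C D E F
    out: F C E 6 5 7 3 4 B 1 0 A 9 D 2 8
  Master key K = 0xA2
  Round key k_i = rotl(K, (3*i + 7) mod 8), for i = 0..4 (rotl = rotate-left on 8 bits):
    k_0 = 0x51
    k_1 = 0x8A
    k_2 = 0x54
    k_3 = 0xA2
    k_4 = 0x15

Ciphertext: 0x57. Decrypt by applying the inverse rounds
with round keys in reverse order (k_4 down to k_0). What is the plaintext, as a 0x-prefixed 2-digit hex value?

s_0 = ciphertext = 0x57
s_1 = InvRound(s_0, k_4) = 0x85
s_2 = InvRound(s_1, k_3) = 0x58
s_3 = InvRound(s_2, k_2) = 0x45
s_4 = InvRound(s_3, k_1) = 0x74
s_5 = InvRound(s_4, k_0) = 0x77

0x77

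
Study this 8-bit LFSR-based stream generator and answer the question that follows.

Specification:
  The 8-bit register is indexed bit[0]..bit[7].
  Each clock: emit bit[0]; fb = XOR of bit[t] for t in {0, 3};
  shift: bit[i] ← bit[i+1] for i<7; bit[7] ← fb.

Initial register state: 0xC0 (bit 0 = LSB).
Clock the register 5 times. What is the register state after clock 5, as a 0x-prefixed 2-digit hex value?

reg_0 = 0xC0
clock 1: out=0, reg = 0x60
clock 2: out=0, reg = 0x30
clock 3: out=0, reg = 0x18
clock 4: out=0, reg = 0x8C
clock 5: out=0, reg = 0xC6

0xC6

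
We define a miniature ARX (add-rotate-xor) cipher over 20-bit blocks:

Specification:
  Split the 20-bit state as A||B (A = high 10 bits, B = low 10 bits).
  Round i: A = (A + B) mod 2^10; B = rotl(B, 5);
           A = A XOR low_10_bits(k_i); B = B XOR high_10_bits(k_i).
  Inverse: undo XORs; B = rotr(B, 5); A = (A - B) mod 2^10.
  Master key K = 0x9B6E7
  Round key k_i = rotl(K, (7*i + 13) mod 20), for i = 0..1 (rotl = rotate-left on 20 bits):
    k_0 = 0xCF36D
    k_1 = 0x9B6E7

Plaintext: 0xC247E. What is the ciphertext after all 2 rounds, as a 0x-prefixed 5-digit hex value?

0xC398A

s_0 = plaintext = 0xC247E
s_1 = Round(s_0, k_0) = 0x3A8FF
s_2 = Round(s_1, k_1) = 0xC398A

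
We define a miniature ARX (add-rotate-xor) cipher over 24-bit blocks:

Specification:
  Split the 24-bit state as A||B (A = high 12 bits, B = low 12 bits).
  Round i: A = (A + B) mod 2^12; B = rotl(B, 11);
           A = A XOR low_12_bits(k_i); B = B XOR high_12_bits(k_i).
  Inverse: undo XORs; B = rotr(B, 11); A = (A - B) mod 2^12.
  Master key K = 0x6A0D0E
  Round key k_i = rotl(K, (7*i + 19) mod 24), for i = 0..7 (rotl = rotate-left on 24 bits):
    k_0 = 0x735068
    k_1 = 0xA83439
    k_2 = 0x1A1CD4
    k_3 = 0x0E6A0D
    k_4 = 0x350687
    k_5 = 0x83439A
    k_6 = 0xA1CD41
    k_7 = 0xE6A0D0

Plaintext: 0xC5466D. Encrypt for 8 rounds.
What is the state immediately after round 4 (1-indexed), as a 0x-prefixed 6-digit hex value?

0xDAE116

s_0 = plaintext = 0xC5466D
s_1 = Round(s_0, k_0) = 0x2A9C03
s_2 = Round(s_1, k_1) = 0xA95482
s_3 = Round(s_2, k_2) = 0x3C33E0
s_4 = Round(s_3, k_3) = 0xDAE116
s_5 = Round(s_4, k_4) = 0x8433DB
s_6 = Round(s_5, k_5) = 0xF841D9
s_7 = Round(s_6, k_6) = 0xC1C2F0
s_8 = Round(s_7, k_7) = 0xFDCF12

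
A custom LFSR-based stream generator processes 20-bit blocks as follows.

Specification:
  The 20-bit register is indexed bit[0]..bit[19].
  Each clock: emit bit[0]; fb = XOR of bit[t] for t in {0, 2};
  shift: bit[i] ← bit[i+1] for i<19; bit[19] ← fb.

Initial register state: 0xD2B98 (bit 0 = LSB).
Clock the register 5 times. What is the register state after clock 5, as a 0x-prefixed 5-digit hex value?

reg_0 = 0xD2B98
clock 1: out=0, reg = 0x695CC
clock 2: out=0, reg = 0xB4AE6
clock 3: out=0, reg = 0xDA573
clock 4: out=1, reg = 0xED2B9
clock 5: out=1, reg = 0xF695C

0xF695C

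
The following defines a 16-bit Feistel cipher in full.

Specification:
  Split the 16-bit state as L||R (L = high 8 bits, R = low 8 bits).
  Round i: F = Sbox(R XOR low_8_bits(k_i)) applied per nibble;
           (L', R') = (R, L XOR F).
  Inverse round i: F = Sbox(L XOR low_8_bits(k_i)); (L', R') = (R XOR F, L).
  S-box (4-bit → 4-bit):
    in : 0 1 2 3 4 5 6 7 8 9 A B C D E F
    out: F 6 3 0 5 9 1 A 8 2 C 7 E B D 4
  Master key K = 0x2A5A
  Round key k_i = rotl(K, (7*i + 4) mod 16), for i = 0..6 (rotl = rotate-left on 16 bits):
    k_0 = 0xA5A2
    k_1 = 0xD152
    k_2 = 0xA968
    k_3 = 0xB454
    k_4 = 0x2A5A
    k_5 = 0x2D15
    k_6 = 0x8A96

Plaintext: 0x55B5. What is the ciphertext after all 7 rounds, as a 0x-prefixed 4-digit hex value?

s_0 = plaintext = 0x55B5
s_1 = Round(s_0, k_0) = 0xB53F
s_2 = Round(s_1, k_1) = 0x3FAE
s_3 = Round(s_2, k_2) = 0xAEDE
s_4 = Round(s_3, k_3) = 0xDE22
s_5 = Round(s_4, k_4) = 0x2276
s_6 = Round(s_5, k_5) = 0x7632
s_7 = Round(s_6, k_6) = 0x32B3

0x32B3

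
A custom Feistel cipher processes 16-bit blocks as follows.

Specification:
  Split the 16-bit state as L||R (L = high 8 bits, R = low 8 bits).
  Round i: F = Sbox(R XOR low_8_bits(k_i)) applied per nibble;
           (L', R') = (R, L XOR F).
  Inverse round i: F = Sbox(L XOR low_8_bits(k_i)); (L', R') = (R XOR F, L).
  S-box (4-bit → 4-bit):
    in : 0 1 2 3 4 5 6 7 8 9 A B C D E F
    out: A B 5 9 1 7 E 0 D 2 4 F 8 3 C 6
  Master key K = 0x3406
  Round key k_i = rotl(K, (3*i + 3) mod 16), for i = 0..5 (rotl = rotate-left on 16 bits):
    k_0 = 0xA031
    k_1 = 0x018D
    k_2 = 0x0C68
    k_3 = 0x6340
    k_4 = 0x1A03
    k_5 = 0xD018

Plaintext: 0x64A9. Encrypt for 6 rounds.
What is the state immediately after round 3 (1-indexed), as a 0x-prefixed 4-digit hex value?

s_0 = plaintext = 0x64A9
s_1 = Round(s_0, k_0) = 0xA949
s_2 = Round(s_1, k_1) = 0x4928
s_3 = Round(s_2, k_2) = 0x2853
s_4 = Round(s_3, k_3) = 0x5391
s_5 = Round(s_4, k_4) = 0x9176
s_6 = Round(s_5, k_5) = 0x767D

0x2853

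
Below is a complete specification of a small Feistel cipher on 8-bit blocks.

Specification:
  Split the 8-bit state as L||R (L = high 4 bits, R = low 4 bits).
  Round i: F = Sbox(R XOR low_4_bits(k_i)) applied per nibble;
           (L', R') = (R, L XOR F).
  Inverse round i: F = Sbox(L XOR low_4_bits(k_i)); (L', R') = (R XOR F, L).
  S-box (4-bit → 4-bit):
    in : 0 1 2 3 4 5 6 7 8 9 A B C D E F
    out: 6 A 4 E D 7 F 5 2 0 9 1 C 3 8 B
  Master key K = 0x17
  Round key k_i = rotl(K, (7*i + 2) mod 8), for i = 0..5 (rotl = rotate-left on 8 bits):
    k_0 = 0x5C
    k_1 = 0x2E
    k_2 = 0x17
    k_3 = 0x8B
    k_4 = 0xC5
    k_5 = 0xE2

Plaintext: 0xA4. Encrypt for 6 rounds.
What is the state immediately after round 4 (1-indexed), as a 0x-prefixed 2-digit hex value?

0x40

s_0 = plaintext = 0xA4
s_1 = Round(s_0, k_0) = 0x48
s_2 = Round(s_1, k_1) = 0x8B
s_3 = Round(s_2, k_2) = 0xB4
s_4 = Round(s_3, k_3) = 0x40
s_5 = Round(s_4, k_4) = 0x03
s_6 = Round(s_5, k_5) = 0x3A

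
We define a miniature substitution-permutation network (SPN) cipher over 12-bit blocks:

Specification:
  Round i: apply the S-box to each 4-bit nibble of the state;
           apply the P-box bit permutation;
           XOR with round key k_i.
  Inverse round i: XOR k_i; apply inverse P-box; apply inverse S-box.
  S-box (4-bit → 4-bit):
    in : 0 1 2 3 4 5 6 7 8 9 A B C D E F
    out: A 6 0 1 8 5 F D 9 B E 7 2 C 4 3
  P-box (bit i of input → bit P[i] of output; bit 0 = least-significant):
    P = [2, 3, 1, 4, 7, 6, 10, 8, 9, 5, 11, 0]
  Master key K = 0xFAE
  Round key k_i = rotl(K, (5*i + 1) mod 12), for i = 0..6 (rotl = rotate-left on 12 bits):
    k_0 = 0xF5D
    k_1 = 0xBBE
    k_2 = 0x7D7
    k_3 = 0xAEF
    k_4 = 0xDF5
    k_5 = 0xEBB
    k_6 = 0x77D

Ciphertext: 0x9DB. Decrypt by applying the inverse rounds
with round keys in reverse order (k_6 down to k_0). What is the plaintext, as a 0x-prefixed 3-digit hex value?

0x2CB

s_0 = ciphertext = 0x9DB
s_1 = InvRound(s_0, k_6) = 0xB55
s_2 = InvRound(s_1, k_5) = 0xC6B
s_3 = InvRound(s_2, k_4) = 0x286
s_4 = InvRound(s_3, k_3) = 0xACC
s_5 = InvRound(s_4, k_2) = 0xDDA
s_6 = InvRound(s_5, k_1) = 0xF13
s_7 = InvRound(s_6, k_0) = 0x2CB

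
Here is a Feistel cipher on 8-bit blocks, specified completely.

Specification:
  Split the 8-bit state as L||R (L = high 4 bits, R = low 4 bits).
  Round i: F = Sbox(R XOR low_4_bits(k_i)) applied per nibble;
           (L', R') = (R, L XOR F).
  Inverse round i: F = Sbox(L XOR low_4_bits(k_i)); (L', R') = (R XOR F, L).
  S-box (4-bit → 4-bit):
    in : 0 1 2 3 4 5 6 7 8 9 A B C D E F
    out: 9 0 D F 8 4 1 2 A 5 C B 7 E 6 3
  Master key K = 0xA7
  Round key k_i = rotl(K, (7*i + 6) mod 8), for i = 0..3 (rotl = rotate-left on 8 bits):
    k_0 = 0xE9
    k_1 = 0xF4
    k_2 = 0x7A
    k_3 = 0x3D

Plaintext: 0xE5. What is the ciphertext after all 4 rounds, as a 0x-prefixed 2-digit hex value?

0x93

s_0 = plaintext = 0xE5
s_1 = Round(s_0, k_0) = 0x59
s_2 = Round(s_1, k_1) = 0x9B
s_3 = Round(s_2, k_2) = 0xB9
s_4 = Round(s_3, k_3) = 0x93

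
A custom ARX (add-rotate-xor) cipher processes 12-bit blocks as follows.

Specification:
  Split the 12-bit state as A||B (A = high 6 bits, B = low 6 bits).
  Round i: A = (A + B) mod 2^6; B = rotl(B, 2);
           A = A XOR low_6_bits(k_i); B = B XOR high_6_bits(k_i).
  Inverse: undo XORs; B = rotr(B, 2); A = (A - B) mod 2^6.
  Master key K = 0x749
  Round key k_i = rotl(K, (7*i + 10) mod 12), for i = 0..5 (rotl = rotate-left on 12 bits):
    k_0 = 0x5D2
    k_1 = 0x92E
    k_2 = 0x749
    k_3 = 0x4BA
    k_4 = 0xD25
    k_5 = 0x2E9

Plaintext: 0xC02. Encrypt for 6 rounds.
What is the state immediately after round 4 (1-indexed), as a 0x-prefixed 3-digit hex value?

s_0 = plaintext = 0xC02
s_1 = Round(s_0, k_0) = 0x81F
s_2 = Round(s_1, k_1) = 0x459
s_3 = Round(s_2, k_2) = 0x8F8
s_4 = Round(s_3, k_3) = 0x871
s_5 = Round(s_4, k_4) = 0xDF3
s_6 = Round(s_5, k_5) = 0x0C4

0x871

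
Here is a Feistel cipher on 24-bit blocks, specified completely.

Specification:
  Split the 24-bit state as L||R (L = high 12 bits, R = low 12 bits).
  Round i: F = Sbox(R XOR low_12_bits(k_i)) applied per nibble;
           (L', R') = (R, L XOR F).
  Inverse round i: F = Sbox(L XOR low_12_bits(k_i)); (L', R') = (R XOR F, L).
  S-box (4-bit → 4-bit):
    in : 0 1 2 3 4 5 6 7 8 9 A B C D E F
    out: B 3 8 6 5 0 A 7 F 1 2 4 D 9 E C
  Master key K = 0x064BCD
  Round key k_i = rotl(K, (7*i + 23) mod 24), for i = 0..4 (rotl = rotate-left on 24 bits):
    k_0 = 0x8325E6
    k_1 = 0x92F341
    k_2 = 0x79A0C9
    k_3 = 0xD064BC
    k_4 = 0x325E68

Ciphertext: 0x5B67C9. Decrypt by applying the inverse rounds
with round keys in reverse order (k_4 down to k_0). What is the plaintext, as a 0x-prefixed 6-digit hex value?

0x4FEDEA

s_0 = ciphertext = 0x5B67C9
s_1 = InvRound(s_0, k_4) = 0x3575B6
s_2 = InvRound(s_1, k_3) = 0x252357
s_3 = InvRound(s_2, k_2) = 0xB43252
s_4 = InvRound(s_3, k_1) = 0xDEAB43
s_5 = InvRound(s_4, k_0) = 0x4FEDEA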